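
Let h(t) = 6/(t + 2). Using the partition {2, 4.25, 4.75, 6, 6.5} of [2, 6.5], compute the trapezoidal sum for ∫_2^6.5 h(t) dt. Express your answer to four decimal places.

Subinterval widths: 2.25, 0.5, 1.25, 0.5.
h(2) = 1.5, h(4.25) = 0.96, h(4.75) = 8/9, h(6) = 0.75, h(6.5) = 12/17.
On each subinterval the trapezoid contributes (Δt_i/2)·[h(t_{i-1}) + h(t_i)].
Sum ≈ 4.6180.

4.6180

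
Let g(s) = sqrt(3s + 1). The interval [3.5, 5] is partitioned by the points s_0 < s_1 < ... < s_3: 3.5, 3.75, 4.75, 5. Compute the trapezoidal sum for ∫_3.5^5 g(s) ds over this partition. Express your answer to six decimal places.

5.552099

Subinterval widths: 0.25, 1, 0.25.
g(3.5) ≈ 3.391165, g(3.75) ≈ 3.500000, g(4.75) ≈ 3.905125, g(5) ≈ 4.000000.
On each subinterval the trapezoid contributes (Δs_i/2)·[g(s_{i-1}) + g(s_i)].
Sum ≈ 5.552099.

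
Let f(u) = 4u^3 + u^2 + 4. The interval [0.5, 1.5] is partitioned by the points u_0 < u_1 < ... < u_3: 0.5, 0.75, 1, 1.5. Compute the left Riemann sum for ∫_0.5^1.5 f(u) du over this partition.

Subinterval widths: 0.25, 0.25, 0.5.
Left endpoints: 0.5, 0.75, 1.
f(0.5) = 4.75, f(0.75) = 6.25, f(1) = 9.
Sum = Σ Δu_i · f(u_i).
Sum = 7.25.

7.25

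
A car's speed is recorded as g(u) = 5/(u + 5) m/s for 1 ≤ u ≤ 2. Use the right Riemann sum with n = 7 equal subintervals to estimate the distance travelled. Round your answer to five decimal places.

Δu = (2 − 1)/7 = 1/7.
Right endpoints: 8/7, 9/7, 10/7, 11/7, 12/7, 13/7, 2.
g(8/7) = 35/43, g(9/7) = 35/44, g(10/7) = 7/9, g(11/7) = 35/46, g(12/7) = 35/47, g(13/7) = 35/48, g(2) = 5/7.
Sum = Δu · [g(8/7) + g(9/7) + g(10/7) + ...].
Sum ≈ 0.76231.

0.76231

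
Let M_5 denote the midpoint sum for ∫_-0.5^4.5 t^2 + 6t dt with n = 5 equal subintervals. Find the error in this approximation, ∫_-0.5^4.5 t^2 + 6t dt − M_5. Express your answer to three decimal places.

0.417

Exact integral: ∫_-0.5^4.5 f(t) dt ≈ 90.41667.
M_5 = 90.
Error ≈ 90.41667 − 90 ≈ 0.417.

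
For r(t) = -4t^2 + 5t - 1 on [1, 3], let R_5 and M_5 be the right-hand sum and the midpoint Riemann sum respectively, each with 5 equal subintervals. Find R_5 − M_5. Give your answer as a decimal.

R_5 = -21.28.
M_5 = -16.56.
R_5 − M_5 = -4.72.

-4.72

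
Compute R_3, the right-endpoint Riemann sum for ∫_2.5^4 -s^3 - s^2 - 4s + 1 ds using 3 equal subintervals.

-105.0625

Δs = (4 − 2.5)/3 = 0.5.
Right endpoints: 3, 3.5, 4.
f(3) = -47, f(3.5) = -68.125, f(4) = -95.
Sum = Δs · [f(3) + f(3.5) + f(4)].
Sum = -105.0625.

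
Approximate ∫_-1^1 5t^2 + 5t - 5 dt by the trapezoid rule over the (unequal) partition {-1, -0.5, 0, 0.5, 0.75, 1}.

Subinterval widths: 0.5, 0.5, 0.5, 0.25, 0.25.
f(-1) = -5, f(-0.5) = -6.25, f(0) = -5, f(0.5) = -1.25, f(0.75) = 1.5625, f(1) = 5.
On each subinterval the trapezoid contributes (Δt_i/2)·[f(t_{i-1}) + f(t_i)].
Sum = -6.328125.

-6.328125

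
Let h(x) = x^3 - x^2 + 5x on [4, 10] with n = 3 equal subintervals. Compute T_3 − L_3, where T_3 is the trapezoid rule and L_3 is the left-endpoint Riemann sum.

T_3 = 2414.
L_3 = 1532.
T_3 − L_3 = 882.

882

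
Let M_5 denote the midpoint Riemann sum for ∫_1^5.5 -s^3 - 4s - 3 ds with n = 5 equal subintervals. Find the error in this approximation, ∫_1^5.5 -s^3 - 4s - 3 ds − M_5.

Exact integral: ∫_1^5.5 f(s) ds = -300.515625.
M_5 = -297.5540625.
Error = -300.515625 − (-297.5540625) = -2.9615625.

-2.9615625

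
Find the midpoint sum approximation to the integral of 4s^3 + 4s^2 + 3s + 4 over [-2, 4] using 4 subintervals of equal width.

360

Δs = (4 − (-2))/4 = 1.5.
Midpoints: -1.25, 0.25, 1.75, 3.25.
f(-1.25) = -1.3125, f(0.25) = 5.0625, f(1.75) = 42.9375, f(3.25) = 193.3125.
Sum = Δs · [f(-1.25) + f(0.25) + f(1.75) + f(3.25)].
Sum = 360.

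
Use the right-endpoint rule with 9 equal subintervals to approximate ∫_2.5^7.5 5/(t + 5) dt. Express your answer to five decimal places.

Δt = (7.5 − 2.5)/9 = 5/9.
Right endpoints: 55/18, 65/18, 25/6, 85/18, 95/18, 35/6, 115/18, 125/18, 7.5.
f(55/18) = 18/29, f(65/18) = 18/31, f(25/6) = 6/11, f(85/18) = 18/35, f(95/18) = 18/37, f(35/6) = 6/13, f(115/18) = 18/41, f(125/18) = 18/43, f(7.5) = 0.4.
Sum = Δt · [f(55/18) + f(65/18) + f(25/6) + ...].
Sum ≈ 2.48152.

2.48152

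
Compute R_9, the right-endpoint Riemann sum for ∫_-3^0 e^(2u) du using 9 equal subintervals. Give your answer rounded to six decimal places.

Δu = (0 − (-3))/9 = 1/3.
Right endpoints: -8/3, -7/3, -2, -5/3, -4/3, -1, -2/3, -1/3, 0.
f(-8/3) ≈ 0.004828, f(-7/3) ≈ 0.009404, f(-2) ≈ 0.018316, f(-5/3) ≈ 0.035674, f(-4/3) ≈ 0.069483, f(-1) ≈ 0.135335, f(-2/3) ≈ 0.263597, f(-1/3) ≈ 0.513417, f(0) ≈ 1.000000.
Sum = Δu · [f(-8/3) + f(-7/3) + f(-2) + ...].
Sum ≈ 0.683351.

0.683351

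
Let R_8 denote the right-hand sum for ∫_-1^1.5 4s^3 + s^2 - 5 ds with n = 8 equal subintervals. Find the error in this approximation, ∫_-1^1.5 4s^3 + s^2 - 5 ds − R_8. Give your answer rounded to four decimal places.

-3.0924

Exact integral: ∫_-1^1.5 f(s) ds ≈ -6.979167.
R_8 = -3.88671875.
Error ≈ -6.979167 − (-3.88671875) ≈ -3.0924.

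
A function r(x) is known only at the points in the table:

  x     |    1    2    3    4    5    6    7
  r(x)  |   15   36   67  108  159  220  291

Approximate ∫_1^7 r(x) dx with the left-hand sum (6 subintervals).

Δx = 1.
Sum = 1·[15 + 36 + 67 + 108 + 159 + 220] = 605.

605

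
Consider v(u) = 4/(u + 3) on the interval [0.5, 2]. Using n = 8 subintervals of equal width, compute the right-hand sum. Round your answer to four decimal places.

Δu = (2 − 0.5)/8 = 0.1875.
Right endpoints: 0.6875, 0.875, 1.0625, 1.25, 1.4375, 1.625, 1.8125, 2.
v(0.6875) = 64/59, v(0.875) = 32/31, v(1.0625) = 64/65, v(1.25) = 16/17, v(1.4375) = 64/71, v(1.625) = 32/37, v(1.8125) = 64/77, v(2) = 0.8.
Sum = Δu · [v(0.6875) + v(0.875) + v(1.0625) + ...].
Sum ≈ 1.3950.

1.3950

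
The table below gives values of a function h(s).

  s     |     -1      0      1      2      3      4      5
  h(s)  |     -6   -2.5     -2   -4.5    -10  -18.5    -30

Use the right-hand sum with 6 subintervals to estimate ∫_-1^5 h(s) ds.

-67.5

Δs = 1.
Sum = 1·[(-2.5) + (-2) + (-4.5) + (-10) + (-18.5) + (-30)] = -67.5.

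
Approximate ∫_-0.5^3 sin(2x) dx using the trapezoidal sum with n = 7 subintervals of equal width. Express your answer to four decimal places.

Δx = (3 − (-0.5))/7 = 0.5.
f(-0.5) ≈ -0.8415, f(0) ≈ 0.0000, f(0.5) ≈ 0.8415, f(1) ≈ 0.9093, f(1.5) ≈ 0.1411, f(2) ≈ -0.7568, f(2.5) ≈ -0.9589, f(3) ≈ -0.2794.
T_7 = (Δx/2)·[f(x_0) + 2f(x_1) + ... + 2f(x_{6}) + f(x_7)].
Sum ≈ -0.1921.

-0.1921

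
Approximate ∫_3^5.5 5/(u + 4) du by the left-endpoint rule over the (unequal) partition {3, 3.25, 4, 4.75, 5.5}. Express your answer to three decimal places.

1.593

Subinterval widths: 0.25, 0.75, 0.75, 0.75.
Left endpoints: 3, 3.25, 4, 4.75.
f(3) = 5/7, f(3.25) = 20/29, f(4) = 0.625, f(4.75) = 4/7.
Sum = Σ Δu_i · f(u_i).
Sum ≈ 1.593.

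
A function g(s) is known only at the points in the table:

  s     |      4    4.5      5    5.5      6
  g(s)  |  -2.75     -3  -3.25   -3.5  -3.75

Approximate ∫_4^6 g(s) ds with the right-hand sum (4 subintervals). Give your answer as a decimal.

Δs = 0.5.
Sum = 0.5·[(-3) + (-3.25) + (-3.5) + (-3.75)] = -6.75.

-6.75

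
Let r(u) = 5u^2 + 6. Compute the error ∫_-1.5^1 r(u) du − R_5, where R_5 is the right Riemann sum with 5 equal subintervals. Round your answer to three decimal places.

Exact integral: ∫_-1.5^1 r(u) du ≈ 22.29167.
R_5 = 21.25.
Error ≈ 22.29167 − 21.25 ≈ 1.042.

1.042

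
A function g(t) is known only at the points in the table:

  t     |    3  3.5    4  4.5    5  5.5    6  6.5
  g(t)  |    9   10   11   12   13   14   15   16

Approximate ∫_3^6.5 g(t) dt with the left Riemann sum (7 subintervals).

42

Δt = 0.5.
Sum = 0.5·[9 + 10 + 11 + 12 + 13 + 14 + 15] = 42.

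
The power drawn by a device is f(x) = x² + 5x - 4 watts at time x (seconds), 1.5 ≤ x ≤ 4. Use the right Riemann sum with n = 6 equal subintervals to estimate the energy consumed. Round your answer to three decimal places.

50.124

Δx = (4 − 1.5)/6 = 5/12.
Right endpoints: 23/12, 7/3, 2.75, 19/6, 43/12, 4.
f(23/12) = 1333/144, f(7/3) = 118/9, f(2.75) = 17.3125, f(19/6) = 787/36, f(43/12) = 3853/144, f(4) = 32.
Sum = Δx · [f(23/12) + f(7/3) + f(2.75) + ...].
Sum ≈ 50.124.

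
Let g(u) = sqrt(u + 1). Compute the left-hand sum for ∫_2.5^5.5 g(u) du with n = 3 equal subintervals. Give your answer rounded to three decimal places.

Δu = (5.5 − 2.5)/3 = 1.
Left endpoints: 2.5, 3.5, 4.5.
g(2.5) ≈ 1.871, g(3.5) ≈ 2.121, g(4.5) ≈ 2.345.
Sum = Δu · [g(2.5) + g(3.5) + g(4.5)].
Sum ≈ 6.337.

6.337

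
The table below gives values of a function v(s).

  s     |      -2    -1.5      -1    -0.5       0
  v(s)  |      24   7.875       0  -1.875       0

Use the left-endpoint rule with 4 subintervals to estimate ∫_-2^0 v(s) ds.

15

Δs = 0.5.
Sum = 0.5·[24 + 7.875 + 0 + (-1.875)] = 15.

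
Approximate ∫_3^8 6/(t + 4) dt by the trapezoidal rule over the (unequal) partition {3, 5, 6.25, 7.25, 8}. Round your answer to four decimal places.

Subinterval widths: 2, 1.25, 1, 0.75.
f(3) = 6/7, f(5) = 2/3, f(6.25) = 24/41, f(7.25) = 8/15, f(8) = 0.5.
On each subinterval the trapezoid contributes (Δt_i/2)·[f(t_{i-1}) + f(t_i)].
Sum ≈ 3.2532.

3.2532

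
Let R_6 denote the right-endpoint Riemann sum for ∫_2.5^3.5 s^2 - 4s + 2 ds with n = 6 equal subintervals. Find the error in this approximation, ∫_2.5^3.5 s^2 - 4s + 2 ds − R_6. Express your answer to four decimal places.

-0.1713

Exact integral: ∫_2.5^3.5 f(s) ds ≈ -0.916667.
R_6 ≈ -0.745370.
Error ≈ -0.916667 − (-0.745370) ≈ -0.1713.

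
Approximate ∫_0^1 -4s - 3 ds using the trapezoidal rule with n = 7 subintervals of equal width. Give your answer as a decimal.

-5

Δs = (1 − 0)/7 = 1/7.
f(0) = -3, f(1/7) = -25/7, f(2/7) = -29/7, f(3/7) = -33/7, f(4/7) = -37/7, f(5/7) = -41/7, f(6/7) = -45/7, f(1) = -7.
T_7 = (Δs/2)·[f(s_0) + 2f(s_1) + ... + 2f(s_{6}) + f(s_7)].
Sum = -5.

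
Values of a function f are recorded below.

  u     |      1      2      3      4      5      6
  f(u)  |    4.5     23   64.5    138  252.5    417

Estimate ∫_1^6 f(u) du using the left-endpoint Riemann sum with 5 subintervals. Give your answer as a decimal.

Δu = 1.
Sum = 1·[4.5 + 23 + 64.5 + 138 + 252.5] = 482.5.

482.5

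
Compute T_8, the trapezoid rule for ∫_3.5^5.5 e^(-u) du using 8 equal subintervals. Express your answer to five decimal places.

0.02625

Δu = (5.5 − 3.5)/8 = 0.25.
f(3.5) ≈ 0.03020, f(3.75) ≈ 0.02352, f(4) ≈ 0.01832, f(4.25) ≈ 0.01426, f(4.5) ≈ 0.01111, f(4.75) ≈ 0.00865, f(5) ≈ 0.00674, f(5.25) ≈ 0.00525, f(5.5) ≈ 0.00409.
T_8 = (Δu/2)·[f(u_0) + 2f(u_1) + ... + 2f(u_{7}) + f(u_8)].
Sum ≈ 0.02625.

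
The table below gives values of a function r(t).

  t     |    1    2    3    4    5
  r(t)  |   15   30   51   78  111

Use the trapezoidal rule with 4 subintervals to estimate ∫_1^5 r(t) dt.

222

Δt = 1.
T_4 = (1/2)·[15 + 2·30 + 2·51 + 2·78 + 111] = 222.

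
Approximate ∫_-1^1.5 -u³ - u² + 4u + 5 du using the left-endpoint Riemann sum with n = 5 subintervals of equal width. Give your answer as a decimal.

11.25

Δu = (1.5 − (-1))/5 = 0.5.
Left endpoints: -1, -0.5, 0, 0.5, 1.
f(-1) = 1, f(-0.5) = 2.875, f(0) = 5, f(0.5) = 6.625, f(1) = 7.
Sum = Δu · [f(-1) + f(-0.5) + f(0) + f(0.5) + f(1)].
Sum = 11.25.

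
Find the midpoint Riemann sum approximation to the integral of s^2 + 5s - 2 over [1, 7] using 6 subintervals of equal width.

221.5

Δs = (7 − 1)/6 = 1.
Midpoints: 1.5, 2.5, 3.5, 4.5, 5.5, 6.5.
f(1.5) = 7.75, f(2.5) = 16.75, f(3.5) = 27.75, f(4.5) = 40.75, f(5.5) = 55.75, f(6.5) = 72.75.
Sum = Δs · [f(1.5) + f(2.5) + f(3.5) + ...].
Sum = 221.5.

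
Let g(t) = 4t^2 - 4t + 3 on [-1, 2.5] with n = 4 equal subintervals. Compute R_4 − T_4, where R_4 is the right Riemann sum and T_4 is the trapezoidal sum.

3.0625

R_4 = 27.015625.
T_4 = 23.953125.
R_4 − T_4 = 3.0625.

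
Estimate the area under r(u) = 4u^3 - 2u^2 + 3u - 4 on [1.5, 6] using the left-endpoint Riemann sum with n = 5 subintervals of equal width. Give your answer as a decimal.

849.51

Δu = (6 − 1.5)/5 = 0.9.
Left endpoints: 1.5, 2.4, 3.3, 4.2, 5.1.
r(1.5) = 9.5, r(2.4) = 46.976, r(3.3) = 127.868, r(4.2) = 269.672, r(5.1) = 489.884.
Sum = Δu · [r(1.5) + r(2.4) + r(3.3) + r(4.2) + r(5.1)].
Sum = 849.51.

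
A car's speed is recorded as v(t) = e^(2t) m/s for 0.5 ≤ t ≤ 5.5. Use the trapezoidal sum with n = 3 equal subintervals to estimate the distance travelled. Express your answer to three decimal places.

53584.296

Δt = (5.5 − 0.5)/3 = 5/3.
v(0.5) ≈ 2.718, v(13/6) ≈ 76.198, v(23/6) ≈ 2135.950, v(5.5) ≈ 59874.142.
T_3 = (Δt/2)·[v(t_0) + 2v(t_1) + 2v(t_2) + v(t_3)].
Sum ≈ 53584.296.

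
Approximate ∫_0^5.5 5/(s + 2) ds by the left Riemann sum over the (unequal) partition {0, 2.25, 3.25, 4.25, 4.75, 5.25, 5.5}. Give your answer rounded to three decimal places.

8.697

Subinterval widths: 2.25, 1, 1, 0.5, 0.5, 0.25.
Left endpoints: 0, 2.25, 3.25, 4.25, 4.75, 5.25.
f(0) = 2.5, f(2.25) = 20/17, f(3.25) = 20/21, f(4.25) = 0.8, f(4.75) = 20/27, f(5.25) = 20/29.
Sum = Σ Δs_i · f(s_i).
Sum ≈ 8.697.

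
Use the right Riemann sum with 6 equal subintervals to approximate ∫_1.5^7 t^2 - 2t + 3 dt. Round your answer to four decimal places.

100.1140

Δt = (7 − 1.5)/6 = 11/12.
Right endpoints: 29/12, 10/3, 4.25, 31/6, 73/12, 7.
f(29/12) = 577/144, f(10/3) = 67/9, f(4.25) = 12.5625, f(31/6) = 697/36, f(73/12) = 4009/144, f(7) = 38.
Sum = Δt · [f(29/12) + f(10/3) + f(4.25) + ...].
Sum ≈ 100.1140.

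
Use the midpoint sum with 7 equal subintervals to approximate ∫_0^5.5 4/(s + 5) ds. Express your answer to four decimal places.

2.9646

Δs = (5.5 − 0)/7 = 11/14.
Midpoints: 11/28, 33/28, 55/28, 2.75, 99/28, 121/28, 143/28.
f(11/28) = 112/151, f(33/28) = 112/173, f(55/28) = 112/195, f(2.75) = 16/31, f(99/28) = 112/239, f(121/28) = 112/261, f(143/28) = 112/283.
Sum = Δs · [f(11/28) + f(33/28) + f(55/28) + ...].
Sum ≈ 2.9646.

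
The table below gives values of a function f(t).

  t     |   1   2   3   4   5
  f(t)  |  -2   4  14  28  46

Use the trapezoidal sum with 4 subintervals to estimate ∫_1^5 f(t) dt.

68

Δt = 1.
T_4 = (1/2)·[(-2) + 2·4 + 2·14 + 2·28 + 46] = 68.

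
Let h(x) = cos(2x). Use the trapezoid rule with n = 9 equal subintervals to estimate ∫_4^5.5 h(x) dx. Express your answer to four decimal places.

Δx = (5.5 − 4)/9 = 1/6.
h(4) ≈ -0.1455, h(25/6) ≈ -0.4612, h(13/3) ≈ -0.7261, h(4.5) ≈ -0.9111, h(14/3) ≈ -0.9958, h(29/6) ≈ -0.9709, h(5) ≈ -0.8391, h(31/6) ≈ -0.6149, h(16/3) ≈ -0.3230, h(5.5) ≈ 0.0044.
T_9 = (Δx/2)·[h(x_0) + 2h(x_1) + ... + 2h(x_{8}) + h(x_9)].
Sum ≈ -0.9854.

-0.9854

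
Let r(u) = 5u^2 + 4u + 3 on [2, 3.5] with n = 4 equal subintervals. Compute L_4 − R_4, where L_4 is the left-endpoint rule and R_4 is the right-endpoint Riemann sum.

L_4 = 70.44140625.
R_4 = 88.16015625.
L_4 − R_4 = -17.71875.

-17.71875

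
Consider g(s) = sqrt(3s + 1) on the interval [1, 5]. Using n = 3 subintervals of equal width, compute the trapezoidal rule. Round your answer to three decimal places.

12.390

Δs = (5 − 1)/3 = 4/3.
g(1) ≈ 2.000, g(7/3) ≈ 2.828, g(11/3) ≈ 3.464, g(5) ≈ 4.000.
T_3 = (Δs/2)·[g(s_0) + 2g(s_1) + 2g(s_2) + g(s_3)].
Sum ≈ 12.390.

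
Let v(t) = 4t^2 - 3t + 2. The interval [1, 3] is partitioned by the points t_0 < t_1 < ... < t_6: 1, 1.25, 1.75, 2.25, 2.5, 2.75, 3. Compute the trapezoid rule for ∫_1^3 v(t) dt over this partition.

26.875

Subinterval widths: 0.25, 0.5, 0.5, 0.25, 0.25, 0.25.
v(1) = 3, v(1.25) = 4.5, v(1.75) = 9, v(2.25) = 15.5, v(2.5) = 19.5, v(2.75) = 24, v(3) = 29.
On each subinterval the trapezoid contributes (Δt_i/2)·[v(t_{i-1}) + v(t_i)].
Sum = 26.875.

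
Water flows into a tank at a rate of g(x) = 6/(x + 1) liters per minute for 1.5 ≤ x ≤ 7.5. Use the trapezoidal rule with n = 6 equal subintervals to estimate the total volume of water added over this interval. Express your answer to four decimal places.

Δx = (7.5 − 1.5)/6 = 1.
g(1.5) = 2.4, g(2.5) = 12/7, g(3.5) = 4/3, g(4.5) = 12/11, g(5.5) = 12/13, g(6.5) = 0.8, g(7.5) = 12/17.
T_6 = (Δx/2)·[g(x_0) + 2g(x_1) + ... + 2g(x_{5}) + g(x_6)].
Sum ≈ 7.4145.

7.4145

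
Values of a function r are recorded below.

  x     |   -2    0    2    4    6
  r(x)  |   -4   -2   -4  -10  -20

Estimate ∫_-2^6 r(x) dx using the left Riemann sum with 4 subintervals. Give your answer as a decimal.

Δx = 2.
Sum = 2·[(-4) + (-2) + (-4) + (-10)] = -40.

-40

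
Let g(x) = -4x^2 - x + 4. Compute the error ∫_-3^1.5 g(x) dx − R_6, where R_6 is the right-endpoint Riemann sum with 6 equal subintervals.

-6.75

Exact integral: ∫_-3^1.5 g(x) dx = -19.125.
R_6 = -12.375.
Error = -19.125 − (-12.375) = -6.75.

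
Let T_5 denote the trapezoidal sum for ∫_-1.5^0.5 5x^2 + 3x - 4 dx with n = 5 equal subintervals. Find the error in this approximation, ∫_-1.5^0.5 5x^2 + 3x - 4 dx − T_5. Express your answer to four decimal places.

-0.2667

Exact integral: ∫_-1.5^0.5 f(x) dx ≈ -5.166667.
T_5 = -4.9.
Error ≈ -5.166667 − (-4.9) ≈ -0.2667.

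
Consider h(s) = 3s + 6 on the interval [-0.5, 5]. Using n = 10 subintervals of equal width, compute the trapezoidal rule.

Δs = (5 − (-0.5))/10 = 0.55.
h(-0.5) = 4.5, h(0.05) = 6.15, h(0.6) = 7.8, h(1.15) = 9.45, h(1.7) = 11.1, h(2.25) = 12.75, h(2.8) = 14.4, h(3.35) = 16.05, h(3.9) = 17.7, h(4.45) = 19.35, h(5) = 21.
T_10 = (Δs/2)·[h(s_0) + 2h(s_1) + ... + 2h(s_{9}) + h(s_10)].
Sum = 70.125.

70.125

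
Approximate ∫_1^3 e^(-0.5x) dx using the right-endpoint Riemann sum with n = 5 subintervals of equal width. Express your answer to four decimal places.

Δx = (3 − 1)/5 = 0.4.
Right endpoints: 1.4, 1.8, 2.2, 2.6, 3.
f(1.4) ≈ 0.4966, f(1.8) ≈ 0.4066, f(2.2) ≈ 0.3329, f(2.6) ≈ 0.2725, f(3) ≈ 0.2231.
Sum = Δx · [f(1.4) + f(1.8) + f(2.2) + f(2.6) + f(3)].
Sum ≈ 0.6927.

0.6927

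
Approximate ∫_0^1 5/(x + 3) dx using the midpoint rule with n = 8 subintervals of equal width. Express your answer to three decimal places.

Δx = (1 − 0)/8 = 0.125.
Midpoints: 0.0625, 0.1875, 0.3125, 0.4375, 0.5625, 0.6875, 0.8125, 0.9375.
f(0.0625) = 80/49, f(0.1875) = 80/51, f(0.3125) = 80/53, f(0.4375) = 16/11, f(0.5625) = 80/57, f(0.6875) = 80/59, f(0.8125) = 80/61, f(0.9375) = 80/63.
Sum = Δx · [f(0.0625) + f(0.1875) + f(0.3125) + ...].
Sum ≈ 1.438.

1.438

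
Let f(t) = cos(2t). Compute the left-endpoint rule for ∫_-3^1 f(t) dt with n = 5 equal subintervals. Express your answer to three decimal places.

0.795

Δt = (1 − (-3))/5 = 0.8.
Left endpoints: -3, -2.2, -1.4, -0.6, 0.2.
f(-3) ≈ 0.960, f(-2.2) ≈ -0.307, f(-1.4) ≈ -0.942, f(-0.6) ≈ 0.362, f(0.2) ≈ 0.921.
Sum = Δt · [f(-3) + f(-2.2) + f(-1.4) + f(-0.6) + f(0.2)].
Sum ≈ 0.795.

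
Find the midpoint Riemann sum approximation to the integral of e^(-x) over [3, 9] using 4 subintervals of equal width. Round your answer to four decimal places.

Δx = (9 − 3)/4 = 1.5.
Midpoints: 3.75, 5.25, 6.75, 8.25.
f(3.75) ≈ 0.0235, f(5.25) ≈ 0.0052, f(6.75) ≈ 0.0012, f(8.25) ≈ 0.0003.
Sum = Δx · [f(3.75) + f(5.25) + f(6.75) + f(8.25)].
Sum ≈ 0.0453.

0.0453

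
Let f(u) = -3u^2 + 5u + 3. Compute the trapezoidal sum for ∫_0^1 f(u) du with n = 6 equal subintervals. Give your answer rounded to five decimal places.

Δu = (1 − 0)/6 = 1/6.
f(0) = 3, f(1/6) = 3.75, f(1/3) = 13/3, f(0.5) = 4.75, f(2/3) = 5, f(5/6) = 61/12, f(1) = 5.
T_6 = (Δu/2)·[f(u_0) + 2f(u_1) + ... + 2f(u_{5}) + f(u_6)].
Sum ≈ 4.48611.

4.48611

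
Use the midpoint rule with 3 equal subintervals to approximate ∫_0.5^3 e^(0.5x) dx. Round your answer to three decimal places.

Δx = (3 − 0.5)/3 = 5/6.
Midpoints: 11/12, 1.75, 31/12.
f(11/12) ≈ 1.581, f(1.75) ≈ 2.399, f(31/12) ≈ 3.639.
Sum = Δx · [f(11/12) + f(1.75) + f(31/12)].
Sum ≈ 6.349.

6.349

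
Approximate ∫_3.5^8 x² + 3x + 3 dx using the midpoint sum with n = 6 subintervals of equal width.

Δx = (8 − 3.5)/6 = 0.75.
Midpoints: 3.875, 4.625, 5.375, 6.125, 6.875, 7.625.
f(3.875) = 29.640625, f(4.625) = 38.265625, f(5.375) = 48.015625, f(6.125) = 58.890625, f(6.875) = 70.890625, f(7.625) = 84.015625.
Sum = Δx · [f(3.875) + f(4.625) + f(5.375) + ...].
Sum = 247.2890625.

247.2890625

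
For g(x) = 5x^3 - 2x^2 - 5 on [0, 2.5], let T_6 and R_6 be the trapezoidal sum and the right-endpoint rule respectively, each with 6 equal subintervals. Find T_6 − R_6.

-13.671875

T_6 ≈ 27.123119.
R_6 ≈ 40.794994.
T_6 − R_6 = -13.671875.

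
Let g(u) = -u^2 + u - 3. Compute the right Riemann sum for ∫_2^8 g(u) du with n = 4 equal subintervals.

-198.75

Δu = (8 − 2)/4 = 1.5.
Right endpoints: 3.5, 5, 6.5, 8.
g(3.5) = -11.75, g(5) = -23, g(6.5) = -38.75, g(8) = -59.
Sum = Δu · [g(3.5) + g(5) + g(6.5) + g(8)].
Sum = -198.75.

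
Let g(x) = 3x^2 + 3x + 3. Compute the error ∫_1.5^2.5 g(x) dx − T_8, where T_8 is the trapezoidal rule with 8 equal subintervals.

Exact integral: ∫_1.5^2.5 g(x) dx = 21.25.
T_8 = 21.2578125.
Error = 21.25 − 21.2578125 = -0.0078125.

-0.0078125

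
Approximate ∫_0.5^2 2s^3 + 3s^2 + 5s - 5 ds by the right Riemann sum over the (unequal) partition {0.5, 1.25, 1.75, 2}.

27.4609375

Subinterval widths: 0.75, 0.5, 0.25.
Right endpoints: 1.25, 1.75, 2.
f(1.25) = 9.84375, f(1.75) = 23.65625, f(2) = 33.
Sum = Σ Δs_i · f(s_i).
Sum = 27.4609375.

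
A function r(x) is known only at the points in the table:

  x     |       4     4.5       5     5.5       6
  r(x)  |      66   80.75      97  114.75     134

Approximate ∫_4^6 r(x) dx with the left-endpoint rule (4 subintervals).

179.25

Δx = 0.5.
Sum = 0.5·[66 + 80.75 + 97 + 114.75] = 179.25.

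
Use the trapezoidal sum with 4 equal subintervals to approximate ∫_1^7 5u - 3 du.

Δu = (7 − 1)/4 = 1.5.
f(1) = 2, f(2.5) = 9.5, f(4) = 17, f(5.5) = 24.5, f(7) = 32.
T_4 = (Δu/2)·[f(u_0) + 2f(u_1) + 2f(u_2) + 2f(u_3) + f(u_4)].
Sum = 102.

102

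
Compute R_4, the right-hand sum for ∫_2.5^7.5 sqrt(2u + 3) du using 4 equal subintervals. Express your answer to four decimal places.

18.7820

Δu = (7.5 − 2.5)/4 = 1.25.
Right endpoints: 3.75, 5, 6.25, 7.5.
f(3.75) ≈ 3.2404, f(5) ≈ 3.6056, f(6.25) ≈ 3.9370, f(7.5) ≈ 4.2426.
Sum = Δu · [f(3.75) + f(5) + f(6.25) + f(7.5)].
Sum ≈ 18.7820.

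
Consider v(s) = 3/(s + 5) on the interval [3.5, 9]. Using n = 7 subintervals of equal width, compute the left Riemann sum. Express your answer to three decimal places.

1.553

Δs = (9 − 3.5)/7 = 11/14.
Left endpoints: 3.5, 30/7, 71/14, 41/7, 93/14, 52/7, 115/14.
v(3.5) = 6/17, v(30/7) = 21/65, v(71/14) = 14/47, v(41/7) = 21/76, v(93/14) = 42/163, v(52/7) = 7/29, v(115/14) = 42/185.
Sum = Δs · [v(3.5) + v(30/7) + v(71/14) + ...].
Sum ≈ 1.553.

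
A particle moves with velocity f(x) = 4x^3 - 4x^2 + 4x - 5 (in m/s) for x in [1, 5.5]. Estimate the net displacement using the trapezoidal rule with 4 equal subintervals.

Δx = (5.5 − 1)/4 = 1.125.
f(1) = -1, f(2.125) = 23.8203125, f(3.25) = 103.0625, f(4.375) = 270.8984375, f(5.5) = 561.5.
T_4 = (Δx/2)·[f(x_0) + 2f(x_1) + 2f(x_2) + 2f(x_3) + f(x_4)].
Sum = 762.78515625.

762.78515625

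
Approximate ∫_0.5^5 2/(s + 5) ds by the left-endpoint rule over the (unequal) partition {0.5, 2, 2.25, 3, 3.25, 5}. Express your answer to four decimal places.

1.3105

Subinterval widths: 1.5, 0.25, 0.75, 0.25, 1.75.
Left endpoints: 0.5, 2, 2.25, 3, 3.25.
f(0.5) = 4/11, f(2) = 2/7, f(2.25) = 8/29, f(3) = 0.25, f(3.25) = 8/33.
Sum = Σ Δs_i · f(s_i).
Sum ≈ 1.3105.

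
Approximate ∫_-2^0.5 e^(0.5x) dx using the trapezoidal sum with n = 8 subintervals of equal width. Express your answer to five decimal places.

1.83602

Δx = (0.5 − (-2))/8 = 0.3125.
f(-2) ≈ 0.36788, f(-1.6875) ≈ 0.43009, f(-1.375) ≈ 0.50283, f(-1.0625) ≈ 0.58787, f(-0.75) ≈ 0.68729, f(-0.4375) ≈ 0.80352, f(-0.125) ≈ 0.93941, f(0.1875) ≈ 1.09829, f(0.5) ≈ 1.28403.
T_8 = (Δx/2)·[f(x_0) + 2f(x_1) + ... + 2f(x_{7}) + f(x_8)].
Sum ≈ 1.83602.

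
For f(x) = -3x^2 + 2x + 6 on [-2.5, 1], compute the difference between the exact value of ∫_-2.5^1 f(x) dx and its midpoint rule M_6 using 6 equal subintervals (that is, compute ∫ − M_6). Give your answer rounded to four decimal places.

Exact integral: ∫_-2.5^1 f(x) dx = -0.875.
M_6 ≈ -0.577257.
Error ≈ -0.875 − (-0.577257) ≈ -0.2977.

-0.2977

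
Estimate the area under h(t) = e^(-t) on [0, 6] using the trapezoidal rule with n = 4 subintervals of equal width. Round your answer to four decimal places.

Δt = (6 − 0)/4 = 1.5.
h(0) ≈ 1.0000, h(1.5) ≈ 0.2231, h(3) ≈ 0.0498, h(4.5) ≈ 0.0111, h(6) ≈ 0.0025.
T_4 = (Δt/2)·[h(t_0) + 2h(t_1) + 2h(t_2) + 2h(t_3) + h(t_4)].
Sum ≈ 1.1779.

1.1779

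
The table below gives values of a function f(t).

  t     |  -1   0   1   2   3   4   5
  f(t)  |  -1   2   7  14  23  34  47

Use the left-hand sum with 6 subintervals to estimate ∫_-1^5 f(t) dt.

79

Δt = 1.
Sum = 1·[(-1) + 2 + 7 + 14 + 23 + 34] = 79.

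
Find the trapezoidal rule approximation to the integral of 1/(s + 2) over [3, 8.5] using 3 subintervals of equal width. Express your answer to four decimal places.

0.7505

Δs = (8.5 − 3)/3 = 11/6.
f(3) = 0.2, f(29/6) = 6/41, f(20/3) = 3/26, f(8.5) = 2/21.
T_3 = (Δs/2)·[f(s_0) + 2f(s_1) + 2f(s_2) + f(s_3)].
Sum ≈ 0.7505.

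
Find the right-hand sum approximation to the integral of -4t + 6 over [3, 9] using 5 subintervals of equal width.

-122.4

Δt = (9 − 3)/5 = 1.2.
Right endpoints: 4.2, 5.4, 6.6, 7.8, 9.
f(4.2) = -10.8, f(5.4) = -15.6, f(6.6) = -20.4, f(7.8) = -25.2, f(9) = -30.
Sum = Δt · [f(4.2) + f(5.4) + f(6.6) + f(7.8) + f(9)].
Sum = -122.4.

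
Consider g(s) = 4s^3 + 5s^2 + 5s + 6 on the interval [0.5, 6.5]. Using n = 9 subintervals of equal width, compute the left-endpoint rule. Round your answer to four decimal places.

1958.3889

Δs = (6.5 − 0.5)/9 = 2/3.
Left endpoints: 0.5, 7/6, 11/6, 2.5, 19/6, 23/6, 4.5, 31/6, 35/6.
g(0.5) = 10.25, g(7/6) = 2699/108, g(11/6) = 6115/108, g(2.5) = 112.25, g(19/6) = 21491/108, g(23/6) = 34987/108, g(4.5) = 494.25, g(31/6) = 77435/108, g(35/6) = 107923/108.
Sum = Δs · [g(0.5) + g(7/6) + g(11/6) + ...].
Sum ≈ 1958.3889.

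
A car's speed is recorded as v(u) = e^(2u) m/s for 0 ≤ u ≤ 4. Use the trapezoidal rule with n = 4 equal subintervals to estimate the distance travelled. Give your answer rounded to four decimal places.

1956.3950

Δu = (4 − 0)/4 = 1.
v(0) ≈ 1.0000, v(1) ≈ 7.3891, v(2) ≈ 54.5982, v(3) ≈ 403.4288, v(4) ≈ 2980.9580.
T_4 = (Δu/2)·[v(u_0) + 2v(u_1) + 2v(u_2) + 2v(u_3) + v(u_4)].
Sum ≈ 1956.3950.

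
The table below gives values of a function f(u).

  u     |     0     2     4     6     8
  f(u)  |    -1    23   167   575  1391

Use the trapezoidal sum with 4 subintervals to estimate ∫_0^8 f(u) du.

2920

Δu = 2.
T_4 = (2/2)·[(-1) + 2·23 + 2·167 + 2·575 + 1391] = 2920.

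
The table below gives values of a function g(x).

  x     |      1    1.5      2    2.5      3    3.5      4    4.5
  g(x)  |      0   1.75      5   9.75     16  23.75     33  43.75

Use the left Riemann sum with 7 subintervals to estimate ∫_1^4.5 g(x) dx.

Δx = 0.5.
Sum = 0.5·[0 + 1.75 + 5 + 9.75 + 16 + 23.75 + 33] = 44.625.

44.625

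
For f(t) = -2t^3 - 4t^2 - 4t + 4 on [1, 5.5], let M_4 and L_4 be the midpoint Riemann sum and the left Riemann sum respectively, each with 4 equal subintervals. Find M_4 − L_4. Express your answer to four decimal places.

M_4 ≈ -706.877930.
L_4 ≈ -478.353516.
M_4 − L_4 ≈ -228.5244.

-228.5244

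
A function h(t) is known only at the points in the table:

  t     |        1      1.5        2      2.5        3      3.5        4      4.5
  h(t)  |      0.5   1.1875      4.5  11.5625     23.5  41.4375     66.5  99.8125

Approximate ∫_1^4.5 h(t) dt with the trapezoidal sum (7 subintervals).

Δt = 0.5.
T_7 = (0.5/2)·[0.5 + 2·1.1875 + 2·4.5 + 2·11.5625 + 2·23.5 + 2·41.4375 + 2·66.5 + 99.8125] = 99.421875.

99.421875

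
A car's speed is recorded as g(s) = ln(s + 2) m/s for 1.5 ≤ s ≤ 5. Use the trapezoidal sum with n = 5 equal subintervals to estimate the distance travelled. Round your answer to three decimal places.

5.731

Δs = (5 − 1.5)/5 = 0.7.
g(1.5) ≈ 1.253, g(2.2) ≈ 1.435, g(2.9) ≈ 1.589, g(3.6) ≈ 1.723, g(4.3) ≈ 1.841, g(5) ≈ 1.946.
T_5 = (Δs/2)·[g(s_0) + 2g(s_1) + ... + 2g(s_{4}) + g(s_5)].
Sum ≈ 5.731.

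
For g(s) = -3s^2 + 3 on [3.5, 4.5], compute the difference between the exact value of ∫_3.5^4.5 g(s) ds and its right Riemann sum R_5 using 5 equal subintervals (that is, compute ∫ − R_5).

Exact integral: ∫_3.5^4.5 g(s) ds = -45.25.
R_5 = -47.67.
Error = -45.25 − (-47.67) = 2.42.

2.42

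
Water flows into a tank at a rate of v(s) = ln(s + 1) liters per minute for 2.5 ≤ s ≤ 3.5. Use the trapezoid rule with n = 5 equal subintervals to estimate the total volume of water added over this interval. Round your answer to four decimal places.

Δs = (3.5 − 2.5)/5 = 0.2.
v(2.5) ≈ 1.2528, v(2.7) ≈ 1.3083, v(2.9) ≈ 1.3610, v(3.1) ≈ 1.4110, v(3.3) ≈ 1.4586, v(3.5) ≈ 1.5041.
T_5 = (Δs/2)·[v(s_0) + 2v(s_1) + ... + 2v(s_{4}) + v(s_5)].
Sum ≈ 1.3835.

1.3835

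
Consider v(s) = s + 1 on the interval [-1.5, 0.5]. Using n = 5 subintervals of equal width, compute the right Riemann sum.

Δs = (0.5 − (-1.5))/5 = 0.4.
Right endpoints: -1.1, -0.7, -0.3, 0.1, 0.5.
v(-1.1) = -0.1, v(-0.7) = 0.3, v(-0.3) = 0.7, v(0.1) = 1.1, v(0.5) = 1.5.
Sum = Δs · [v(-1.1) + v(-0.7) + v(-0.3) + v(0.1) + v(0.5)].
Sum = 1.4.

1.4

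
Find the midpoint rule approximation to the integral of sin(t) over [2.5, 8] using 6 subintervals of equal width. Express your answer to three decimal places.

-0.679

Δt = (8 − 2.5)/6 = 11/12.
Midpoints: 71/24, 3.875, 115/24, 137/24, 6.625, 181/24.
f(71/24) ≈ 0.182, f(3.875) ≈ -0.669, f(115/24) ≈ -0.997, f(137/24) ≈ -0.544, f(6.625) ≈ 0.335, f(181/24) ≈ 0.952.
Sum = Δt · [f(71/24) + f(3.875) + f(115/24) + ...].
Sum ≈ -0.679.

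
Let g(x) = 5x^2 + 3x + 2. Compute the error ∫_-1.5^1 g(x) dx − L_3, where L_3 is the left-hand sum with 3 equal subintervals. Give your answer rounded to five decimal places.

-0.92593

Exact integral: ∫_-1.5^1 g(x) dx ≈ 10.4166667.
L_3 ≈ 11.3425926.
Error ≈ 10.4166667 − 11.3425926 ≈ -0.92593.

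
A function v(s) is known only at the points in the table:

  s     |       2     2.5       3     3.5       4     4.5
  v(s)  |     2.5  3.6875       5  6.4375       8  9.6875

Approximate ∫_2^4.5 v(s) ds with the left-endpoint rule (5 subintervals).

Δs = 0.5.
Sum = 0.5·[2.5 + 3.6875 + 5 + 6.4375 + 8] = 12.8125.

12.8125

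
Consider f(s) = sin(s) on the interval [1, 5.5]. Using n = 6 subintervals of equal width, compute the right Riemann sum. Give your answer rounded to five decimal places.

-0.74053

Δs = (5.5 − 1)/6 = 0.75.
Right endpoints: 1.75, 2.5, 3.25, 4, 4.75, 5.5.
f(1.75) ≈ 0.98399, f(2.5) ≈ 0.59847, f(3.25) ≈ -0.10820, f(4) ≈ -0.75680, f(4.75) ≈ -0.99929, f(5.5) ≈ -0.70554.
Sum = Δs · [f(1.75) + f(2.5) + f(3.25) + ...].
Sum ≈ -0.74053.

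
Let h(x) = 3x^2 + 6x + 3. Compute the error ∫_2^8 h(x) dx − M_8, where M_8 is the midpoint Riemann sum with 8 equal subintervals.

0.84375

Exact integral: ∫_2^8 h(x) dx = 702.
M_8 = 701.15625.
Error = 702 − 701.15625 = 0.84375.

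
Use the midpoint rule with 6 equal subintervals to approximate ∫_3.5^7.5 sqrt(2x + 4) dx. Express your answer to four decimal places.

Δx = (7.5 − 3.5)/6 = 2/3.
Midpoints: 23/6, 4.5, 31/6, 35/6, 6.5, 43/6.
f(23/6) ≈ 3.4157, f(4.5) ≈ 3.6056, f(31/6) ≈ 3.7859, f(35/6) ≈ 3.9581, f(6.5) ≈ 4.1231, f(43/6) ≈ 4.2817.
Sum = Δx · [f(23/6) + f(4.5) + f(31/6) + ...].
Sum ≈ 15.4467.

15.4467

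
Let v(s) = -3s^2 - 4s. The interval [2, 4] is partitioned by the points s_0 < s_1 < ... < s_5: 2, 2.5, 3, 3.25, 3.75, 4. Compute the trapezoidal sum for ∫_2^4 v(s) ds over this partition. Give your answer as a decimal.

Subinterval widths: 0.5, 0.5, 0.25, 0.5, 0.25.
v(2) = -20, v(2.5) = -28.75, v(3) = -39, v(3.25) = -44.6875, v(3.75) = -57.1875, v(4) = -64.
On each subinterval the trapezoid contributes (Δs_i/2)·[v(s_{i-1}) + v(s_i)].
Sum = -80.203125.

-80.203125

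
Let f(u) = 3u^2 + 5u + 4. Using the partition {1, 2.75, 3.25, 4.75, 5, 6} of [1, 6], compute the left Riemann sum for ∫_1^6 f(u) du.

246.984375

Subinterval widths: 1.75, 0.5, 1.5, 0.25, 1.
Left endpoints: 1, 2.75, 3.25, 4.75, 5.
f(1) = 12, f(2.75) = 40.4375, f(3.25) = 51.9375, f(4.75) = 95.4375, f(5) = 104.
Sum = Σ Δu_i · f(u_i).
Sum = 246.984375.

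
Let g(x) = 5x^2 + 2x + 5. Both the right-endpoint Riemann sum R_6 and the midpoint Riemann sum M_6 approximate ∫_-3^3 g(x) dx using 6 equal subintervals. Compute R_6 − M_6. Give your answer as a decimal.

13.5

R_6 = 131.
M_6 = 117.5.
R_6 − M_6 = 13.5.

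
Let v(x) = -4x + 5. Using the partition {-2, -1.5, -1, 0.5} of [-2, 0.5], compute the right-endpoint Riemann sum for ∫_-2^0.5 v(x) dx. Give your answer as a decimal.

14.5

Subinterval widths: 0.5, 0.5, 1.5.
Right endpoints: -1.5, -1, 0.5.
v(-1.5) = 11, v(-1) = 9, v(0.5) = 3.
Sum = Σ Δx_i · v(x_i).
Sum = 14.5.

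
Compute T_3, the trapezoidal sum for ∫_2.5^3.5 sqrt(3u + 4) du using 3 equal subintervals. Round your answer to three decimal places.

3.603

Δu = (3.5 − 2.5)/3 = 1/3.
f(2.5) ≈ 3.391, f(17/6) ≈ 3.536, f(19/6) ≈ 3.674, f(3.5) ≈ 3.808.
T_3 = (Δu/2)·[f(u_0) + 2f(u_1) + 2f(u_2) + f(u_3)].
Sum ≈ 3.603.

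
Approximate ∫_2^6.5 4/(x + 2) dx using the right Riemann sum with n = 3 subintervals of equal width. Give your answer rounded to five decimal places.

Δx = (6.5 − 2)/3 = 1.5.
Right endpoints: 3.5, 5, 6.5.
f(3.5) = 8/11, f(5) = 4/7, f(6.5) = 8/17.
Sum = Δx · [f(3.5) + f(5) + f(6.5)].
Sum ≈ 2.65393.

2.65393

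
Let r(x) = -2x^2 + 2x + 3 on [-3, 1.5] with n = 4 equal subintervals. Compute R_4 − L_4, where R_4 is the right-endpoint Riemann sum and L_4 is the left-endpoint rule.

R_4 = -2.7421875.
L_4 = -28.0546875.
R_4 − L_4 = 25.3125.

25.3125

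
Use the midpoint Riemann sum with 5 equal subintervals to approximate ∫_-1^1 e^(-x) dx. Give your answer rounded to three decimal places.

2.335

Δx = (1 − (-1))/5 = 0.4.
Midpoints: -0.8, -0.4, 0, 0.4, 0.8.
f(-0.8) ≈ 2.226, f(-0.4) ≈ 1.492, f(0) ≈ 1.000, f(0.4) ≈ 0.670, f(0.8) ≈ 0.449.
Sum = Δx · [f(-0.8) + f(-0.4) + f(0) + f(0.4) + f(0.8)].
Sum ≈ 2.335.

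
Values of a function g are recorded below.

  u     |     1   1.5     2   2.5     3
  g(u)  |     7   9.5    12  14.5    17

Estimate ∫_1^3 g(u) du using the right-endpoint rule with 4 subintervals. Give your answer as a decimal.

Δu = 0.5.
Sum = 0.5·[9.5 + 12 + 14.5 + 17] = 26.5.

26.5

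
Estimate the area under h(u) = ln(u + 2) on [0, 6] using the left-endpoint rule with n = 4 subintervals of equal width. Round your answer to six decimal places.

Δu = (6 − 0)/4 = 1.5.
Left endpoints: 0, 1.5, 3, 4.5.
h(0) ≈ 0.693147, h(1.5) ≈ 1.252763, h(3) ≈ 1.609438, h(4.5) ≈ 1.871802.
Sum = Δu · [h(0) + h(1.5) + h(3) + h(4.5)].
Sum ≈ 8.140725.

8.140725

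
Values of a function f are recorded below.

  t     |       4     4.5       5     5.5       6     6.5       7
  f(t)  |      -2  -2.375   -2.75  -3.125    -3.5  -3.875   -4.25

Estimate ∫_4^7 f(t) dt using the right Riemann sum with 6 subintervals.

Δt = 0.5.
Sum = 0.5·[(-2.375) + (-2.75) + (-3.125) + (-3.5) + (-3.875) + (-4.25)] = -9.9375.

-9.9375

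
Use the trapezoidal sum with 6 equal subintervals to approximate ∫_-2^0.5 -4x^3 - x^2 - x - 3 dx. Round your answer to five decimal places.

8.18287

Δx = (0.5 − (-2))/6 = 5/12.
f(-2) = 27, f(-19/12) = 1291/108, f(-7/6) = 341/108, f(-0.75) = -1.125, f(-1/3) = -71/27, f(1/12) = -167/54, f(0.5) = -4.25.
T_6 = (Δx/2)·[f(x_0) + 2f(x_1) + ... + 2f(x_{5}) + f(x_6)].
Sum ≈ 8.18287.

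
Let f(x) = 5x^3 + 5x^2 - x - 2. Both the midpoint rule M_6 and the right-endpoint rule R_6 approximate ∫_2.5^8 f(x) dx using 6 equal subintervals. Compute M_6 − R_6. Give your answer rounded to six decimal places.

M_6 ≈ 5826.33412905.
R_6 ≈ 7190.44632523.
M_6 − R_6 ≈ -1364.112196.

-1364.112196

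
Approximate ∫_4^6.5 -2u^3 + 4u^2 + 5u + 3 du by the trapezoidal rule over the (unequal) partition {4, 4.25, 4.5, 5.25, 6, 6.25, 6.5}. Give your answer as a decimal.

-414.7265625

Subinterval widths: 0.25, 0.25, 0.75, 0.75, 0.25, 0.25.
f(4) = -41, f(4.25) = -57.03125, f(4.5) = -75.75, f(5.25) = -149.90625, f(6) = -255, f(6.25) = -297.78125, f(6.5) = -344.75.
On each subinterval the trapezoid contributes (Δu_i/2)·[f(u_{i-1}) + f(u_i)].
Sum = -414.7265625.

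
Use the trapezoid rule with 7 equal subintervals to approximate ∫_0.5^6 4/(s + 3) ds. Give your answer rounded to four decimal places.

Δs = (6 − 0.5)/7 = 11/14.
f(0.5) = 8/7, f(9/7) = 14/15, f(29/14) = 56/71, f(20/7) = 28/41, f(51/14) = 56/93, f(31/7) = 7/13, f(73/14) = 56/115, f(6) = 4/9.
T_7 = (Δs/2)·[f(s_0) + 2f(s_1) + ... + 2f(s_{6}) + f(s_7)].
Sum ≈ 3.7920.

3.7920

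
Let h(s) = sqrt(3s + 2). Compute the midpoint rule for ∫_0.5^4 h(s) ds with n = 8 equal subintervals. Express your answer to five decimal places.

10.18880

Δs = (4 − 0.5)/8 = 0.4375.
Midpoints: 0.71875, 1.15625, 1.59375, 2.03125, 2.46875, 2.90625, 3.34375, 3.78125.
h(0.71875) ≈ 2.03869, h(1.15625) ≈ 2.33854, h(1.59375) ≈ 2.60408, h(2.03125) ≈ 2.84495, h(2.46875) ≈ 3.06696, h(2.90625) ≈ 3.27395, h(3.34375) ≈ 3.46861, h(3.78125) ≈ 3.65291.
Sum = Δs · [h(0.71875) + h(1.15625) + h(1.59375) + ...].
Sum ≈ 10.18880.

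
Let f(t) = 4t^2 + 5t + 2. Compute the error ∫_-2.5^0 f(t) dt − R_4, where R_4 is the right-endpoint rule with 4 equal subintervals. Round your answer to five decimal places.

3.25521

Exact integral: ∫_-2.5^0 f(t) dt ≈ 10.2083333.
R_4 = 6.953125.
Error ≈ 10.2083333 − 6.953125 ≈ 3.25521.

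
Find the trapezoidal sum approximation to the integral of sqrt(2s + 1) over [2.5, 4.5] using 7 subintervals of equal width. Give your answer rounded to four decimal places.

Δs = (4.5 − 2.5)/7 = 2/7.
f(2.5) ≈ 2.4495, f(39/14) ≈ 2.5635, f(43/14) ≈ 2.6726, f(47/14) ≈ 2.7775, f(51/14) ≈ 2.8785, f(55/14) ≈ 2.9761, f(59/14) ≈ 3.0706, f(4.5) ≈ 3.1623.
T_7 = (Δs/2)·[f(s_0) + 2f(s_1) + ... + 2f(s_{6}) + f(s_7)].
Sum ≈ 5.6413.

5.6413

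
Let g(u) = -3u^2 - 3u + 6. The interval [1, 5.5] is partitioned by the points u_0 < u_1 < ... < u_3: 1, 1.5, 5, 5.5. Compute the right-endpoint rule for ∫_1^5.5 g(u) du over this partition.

-347.25

Subinterval widths: 0.5, 3.5, 0.5.
Right endpoints: 1.5, 5, 5.5.
g(1.5) = -5.25, g(5) = -84, g(5.5) = -101.25.
Sum = Σ Δu_i · g(u_i).
Sum = -347.25.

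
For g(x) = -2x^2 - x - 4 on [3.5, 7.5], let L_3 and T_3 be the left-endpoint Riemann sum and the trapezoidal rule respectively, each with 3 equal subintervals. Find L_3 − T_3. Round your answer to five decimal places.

61.33333

L_3 ≈ -231.7037037.
T_3 ≈ -293.0370370.
L_3 − T_3 ≈ 61.33333.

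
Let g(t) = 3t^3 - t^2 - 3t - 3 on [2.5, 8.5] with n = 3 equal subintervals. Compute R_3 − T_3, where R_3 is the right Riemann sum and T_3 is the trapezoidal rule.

R_3 = 5474.75.
T_3 = 3763.25.
R_3 − T_3 = 1711.5.

1711.5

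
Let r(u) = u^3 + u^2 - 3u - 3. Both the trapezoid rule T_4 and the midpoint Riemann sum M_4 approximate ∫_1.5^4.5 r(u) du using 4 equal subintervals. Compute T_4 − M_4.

T_4 = 97.3125.
M_4 = 93.09375.
T_4 − M_4 = 4.21875.

4.21875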